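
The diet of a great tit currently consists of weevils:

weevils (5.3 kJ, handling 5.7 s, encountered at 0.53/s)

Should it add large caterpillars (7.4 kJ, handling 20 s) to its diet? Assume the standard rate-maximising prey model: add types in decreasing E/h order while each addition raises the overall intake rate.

Intake rate on the current diet: R = (0.53×5.3) / (1 + 0.53×5.7) = 2.809/4.021 = 0.6986 kJ/s.
Profitability of large caterpillars: 7.4/20 = 0.37 kJ/s.
Since 0.37 < R, time spent handling large caterpillars is better spent searching.

No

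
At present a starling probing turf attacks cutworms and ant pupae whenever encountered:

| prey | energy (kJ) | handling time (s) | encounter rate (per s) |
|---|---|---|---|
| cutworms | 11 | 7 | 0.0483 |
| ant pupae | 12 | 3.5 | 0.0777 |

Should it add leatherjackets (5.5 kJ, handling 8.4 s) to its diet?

Current rate: (0.0483×11 + 0.0777×12)/(1 + 0.0483×7 + 0.0777×3.5) = 0.9091 kJ/s.
Profitability of leatherjackets: 5.5/8.4 = 0.6548 kJ/s.
Since 0.6548 < R, time spent handling leatherjackets is better spent searching.

No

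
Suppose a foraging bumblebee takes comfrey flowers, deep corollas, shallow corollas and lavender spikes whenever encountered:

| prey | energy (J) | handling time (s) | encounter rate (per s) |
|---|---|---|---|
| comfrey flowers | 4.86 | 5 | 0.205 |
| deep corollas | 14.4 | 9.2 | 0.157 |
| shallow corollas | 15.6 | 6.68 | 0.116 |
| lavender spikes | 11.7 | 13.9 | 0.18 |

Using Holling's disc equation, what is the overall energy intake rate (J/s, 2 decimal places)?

R = Σλ_iE_i / (1 + Σλ_ih_i)
Numerator: 0.205×4.86 + 0.157×14.4 + 0.116×15.6 + 0.18×11.7 = 7.173
Denominator: 1 + 0.205×5 + 0.157×9.2 + 0.116×6.68 + 0.18×13.9 = 6.746
R = 7.173/6.746 = 1.063 J/s

1.06 J/s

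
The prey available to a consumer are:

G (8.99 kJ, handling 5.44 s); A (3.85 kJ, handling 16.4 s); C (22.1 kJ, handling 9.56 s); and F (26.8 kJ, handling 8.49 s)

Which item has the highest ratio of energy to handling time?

F

In descending order of E/h:
F: 26.8/8.49 = 3.16 kJ/s
C: 22.1/9.56 = 2.31 kJ/s
G: 8.99/5.44 = 1.65 kJ/s
A: 3.85/16.4 = 0.235 kJ/s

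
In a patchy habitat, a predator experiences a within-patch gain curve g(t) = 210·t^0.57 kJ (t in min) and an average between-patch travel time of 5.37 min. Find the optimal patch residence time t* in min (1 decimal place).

7.1 min

Maximise g(t)/(T+t): set derivative to zero → g'(t)(T+t) = g(t).
g'(t) = 0.57·210·t^-0.43. Setting 0.57·210·t^-0.43 = 210·t^0.57/(5.37+t) gives 0.57(5.37+t) = t, so 0.43·t = 0.57×5.37.
t* = 0.57×5.37/0.43 = 7.118 min.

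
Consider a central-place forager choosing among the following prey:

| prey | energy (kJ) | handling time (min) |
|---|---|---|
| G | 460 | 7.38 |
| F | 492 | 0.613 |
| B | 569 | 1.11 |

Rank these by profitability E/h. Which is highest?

Profitability E/h (kJ/min): G = 460/7.38 = 62.3, F = 492/0.613 = 803, B = 569/1.11 = 513.
Ranked: F > B > G.

F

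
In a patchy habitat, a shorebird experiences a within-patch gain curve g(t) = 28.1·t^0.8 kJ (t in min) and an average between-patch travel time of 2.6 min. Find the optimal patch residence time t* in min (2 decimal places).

10.40 min

By the marginal value theorem, leave when the instantaneous gain rate g'(t) equals the habitat-wide average g(t)/(T + t).
g'(t) = 0.8·28.1·t^-0.2. Setting 0.8·28.1·t^-0.2 = 28.1·t^0.8/(2.6+t) gives 0.8(2.6+t) = t, so 0.20·t = 0.8×2.6.
t* = 0.8×2.6/0.20 = 10.4 min.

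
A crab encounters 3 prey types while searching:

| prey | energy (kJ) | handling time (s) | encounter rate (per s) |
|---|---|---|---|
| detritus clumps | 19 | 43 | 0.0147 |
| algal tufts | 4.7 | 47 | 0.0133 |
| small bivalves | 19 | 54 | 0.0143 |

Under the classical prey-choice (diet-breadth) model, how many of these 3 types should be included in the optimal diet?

2

Rank by E/h (kJ/s): detritus clumps 0.442, small bivalves 0.352, algal tufts 0.1. Include each in turn until the next type's E/h falls below the running intake rate.
Rate on top 1: 0.1711. small bivalves: 0.352 > 0.1711 → include.
Rate on top 2: 0.2292. algal tufts: 0.1 < 0.2292 → exclude; stop.
Optimal diet: detritus clumps, small bivalves — 2 of 3 types.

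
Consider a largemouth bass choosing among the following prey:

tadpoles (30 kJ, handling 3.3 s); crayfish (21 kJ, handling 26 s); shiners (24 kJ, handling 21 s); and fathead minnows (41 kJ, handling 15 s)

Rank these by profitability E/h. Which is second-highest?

fathead minnows

In descending order of E/h:
tadpoles: 30/3.3 = 9.09 kJ/s
fathead minnows: 41/15 = 2.73 kJ/s
shiners: 24/21 = 1.14 kJ/s
crayfish: 21/26 = 0.808 kJ/s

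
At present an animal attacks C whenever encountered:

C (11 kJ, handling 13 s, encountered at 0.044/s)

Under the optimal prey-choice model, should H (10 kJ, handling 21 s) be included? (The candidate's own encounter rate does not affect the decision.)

On C alone, R = ΣλE/(1+Σλh) = 0.484/1.572 = 0.3079 kJ/s.
H: E/h = 10/21 = 0.4762 kJ/s.
Since 0.4762 > R, including H increases the long-run rate.

Yes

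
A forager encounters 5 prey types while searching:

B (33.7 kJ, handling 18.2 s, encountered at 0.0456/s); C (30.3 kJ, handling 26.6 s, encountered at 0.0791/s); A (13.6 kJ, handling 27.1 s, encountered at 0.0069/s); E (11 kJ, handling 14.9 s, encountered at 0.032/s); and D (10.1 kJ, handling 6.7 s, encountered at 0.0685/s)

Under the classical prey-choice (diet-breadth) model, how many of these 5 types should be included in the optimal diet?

Profitabilities (E/h, kJ/s): B 1.85, D 1.51, C 1.14, E 0.738, A 0.502. Add prey in this order while the next type's profitability exceeds the intake rate on those already taken.
Rate on top 1: 0.8398. D: 1.51 > 0.8398 → include.
Rate on top 2: 0.9737. C: 1.14 > 0.9737 → include.
Rate on top 3: 1.053. E: 0.738 < 1.053 → exclude; stop.
Optimal diet: B, D, C — 3 of 5 types.

3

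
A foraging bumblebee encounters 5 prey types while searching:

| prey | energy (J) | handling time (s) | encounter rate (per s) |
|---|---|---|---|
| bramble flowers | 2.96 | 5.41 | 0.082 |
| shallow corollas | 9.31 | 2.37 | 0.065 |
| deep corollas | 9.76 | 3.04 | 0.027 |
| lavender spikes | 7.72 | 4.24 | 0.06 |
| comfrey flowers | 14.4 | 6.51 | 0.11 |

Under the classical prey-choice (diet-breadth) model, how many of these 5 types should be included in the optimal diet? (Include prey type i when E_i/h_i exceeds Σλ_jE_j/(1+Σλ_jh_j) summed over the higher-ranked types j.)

4

Rank by E/h (J/s): shallow corollas 3.93, deep corollas 3.21, comfrey flowers 2.21, lavender spikes 1.82, bramble flowers 0.547. Include each in turn until the next type's E/h falls below the running intake rate.
Rate on top 1: 0.5244. deep corollas: 3.21 > 0.5244 → include.
Rate on top 2: 0.7027. comfrey flowers: 2.21 > 0.7027 → include.
Rate on top 3: 1.256. lavender spikes: 1.82 > 1.256 → include.
Rate on top 4: 1.321. bramble flowers: 0.547 < 1.321 → exclude; stop.
Optimal diet: shallow corollas, deep corollas, comfrey flowers, lavender spikes — 4 of 5 types.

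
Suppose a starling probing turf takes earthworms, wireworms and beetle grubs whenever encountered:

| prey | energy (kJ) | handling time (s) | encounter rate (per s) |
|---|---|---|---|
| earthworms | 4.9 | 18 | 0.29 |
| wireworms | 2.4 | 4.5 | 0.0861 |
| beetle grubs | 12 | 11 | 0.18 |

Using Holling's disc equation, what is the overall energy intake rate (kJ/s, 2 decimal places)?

R = Σλ_iE_i / (1 + Σλ_ih_i)
Numerator: 0.29×4.9 + 0.0861×2.4 + 0.18×12 = 3.788
Denominator: 1 + 0.29×18 + 0.0861×4.5 + 0.18×11 = 8.587
R = 3.788/8.587 = 0.4411 kJ/s

0.44 kJ/s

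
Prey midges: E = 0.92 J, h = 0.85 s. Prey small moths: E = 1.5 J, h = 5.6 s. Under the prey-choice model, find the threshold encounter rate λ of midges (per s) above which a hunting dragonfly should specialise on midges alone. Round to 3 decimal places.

At the threshold, the rate on midges alone equals the profitability of small moths: λ·0.92/(1 + λ·0.85) = 1.5/5.6 = 0.2679.
Rearranging, λ(0.92 − 0.2679×0.85) = 0.2679, so λ = 0.2679/0.6923 = 0.3869 per s.

0.387 per s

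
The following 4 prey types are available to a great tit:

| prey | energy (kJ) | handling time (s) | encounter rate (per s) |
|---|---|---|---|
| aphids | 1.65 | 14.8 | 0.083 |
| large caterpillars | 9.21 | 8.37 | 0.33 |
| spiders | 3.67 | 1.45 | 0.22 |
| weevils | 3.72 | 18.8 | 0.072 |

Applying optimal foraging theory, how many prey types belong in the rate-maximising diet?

Profitabilities (E/h, kJ/s): spiders 2.53, large caterpillars 1.1, weevils 0.198, aphids 0.111. Add prey in this order while the next type's profitability exceeds the intake rate on those already taken.
Rate on top 1: 0.6121. large caterpillars: 1.1 > 0.6121 → include.
Rate on top 2: 0.9426. weevils: 0.198 < 0.9426 → exclude; stop.
Optimal diet: spiders, large caterpillars — 2 of 4 types.

2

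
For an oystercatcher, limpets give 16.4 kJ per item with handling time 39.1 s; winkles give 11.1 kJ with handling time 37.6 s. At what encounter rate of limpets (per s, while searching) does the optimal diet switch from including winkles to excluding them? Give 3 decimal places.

0.061 per s

At the threshold, the rate on limpets alone equals the profitability of winkles: λ·16.4/(1 + λ·39.1) = 11.1/37.6 = 0.2952.
Rearranging, λ(16.4 − 0.2952×39.1) = 0.2952, so λ = 0.2952/4.857 = 0.06078 per s.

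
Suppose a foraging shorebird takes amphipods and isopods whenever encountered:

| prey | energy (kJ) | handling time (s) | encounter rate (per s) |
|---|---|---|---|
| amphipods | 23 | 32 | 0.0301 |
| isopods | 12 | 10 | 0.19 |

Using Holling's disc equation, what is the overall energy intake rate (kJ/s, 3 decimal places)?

0.769 kJ/s

R = Σλ_iE_i / (1 + Σλ_ih_i)
Numerator: 0.0301×23 + 0.19×12 = 2.972
Denominator: 1 + 0.0301×32 + 0.19×10 = 3.863
R = 2.972/3.863 = 0.7694 kJ/s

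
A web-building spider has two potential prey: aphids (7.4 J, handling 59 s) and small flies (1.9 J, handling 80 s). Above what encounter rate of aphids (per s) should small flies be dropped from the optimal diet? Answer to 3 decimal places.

Drop small flies once their profitability E₂/h₂ falls below the rate achievable on aphids alone: E₂/h₂ = λE₁/(1 + λh₁).
Solve for λ: λE₁h₂ = E₂(1 + λh₁) → λ(E₁h₂ − E₂h₁) = E₂ → λ = E₂/(E₁h₂ − E₂h₁).
λ = 1.9/(7.4×80 − 1.9×59) = 1.9/479.9 = 0.003959 per s.

0.004 per s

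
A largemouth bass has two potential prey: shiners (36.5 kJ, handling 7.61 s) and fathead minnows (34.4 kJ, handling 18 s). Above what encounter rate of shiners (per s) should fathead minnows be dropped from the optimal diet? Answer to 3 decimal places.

0.087 per s

Drop fathead minnows once their profitability E₂/h₂ falls below the rate achievable on shiners alone: E₂/h₂ = λE₁/(1 + λh₁).
Solve for λ: λE₁h₂ = E₂(1 + λh₁) → λ(E₁h₂ − E₂h₁) = E₂ → λ = E₂/(E₁h₂ − E₂h₁).
λ = 34.4/(36.5×18 − 34.4×7.61) = 34.4/395.2 = 0.08704 per s.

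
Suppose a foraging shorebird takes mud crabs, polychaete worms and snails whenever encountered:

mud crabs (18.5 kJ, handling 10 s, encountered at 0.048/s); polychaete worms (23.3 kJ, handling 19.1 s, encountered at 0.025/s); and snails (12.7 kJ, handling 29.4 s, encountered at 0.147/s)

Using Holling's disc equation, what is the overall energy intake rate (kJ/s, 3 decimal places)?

0.531 kJ/s

R = Σλ_iE_i / (1 + Σλ_ih_i)
Numerator: 0.048×18.5 + 0.025×23.3 + 0.147×12.7 = 3.337
Denominator: 1 + 0.048×10 + 0.025×19.1 + 0.147×29.4 = 6.279
R = 3.337/6.279 = 0.5315 kJ/s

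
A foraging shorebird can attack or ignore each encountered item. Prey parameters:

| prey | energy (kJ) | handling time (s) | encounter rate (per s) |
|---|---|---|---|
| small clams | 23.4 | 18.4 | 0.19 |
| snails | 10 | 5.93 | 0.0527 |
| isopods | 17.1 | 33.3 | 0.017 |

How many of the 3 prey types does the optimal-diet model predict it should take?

Profitabilities (E/h, kJ/s): snails 1.69, small clams 1.27, isopods 0.514. Add prey in this order while the next type's profitability exceeds the intake rate on those already taken.
Rate on top 1: 0.4015. small clams: 1.27 > 0.4015 → include.
Rate on top 2: 1.034. isopods: 0.514 < 1.034 → exclude; stop.
Optimal diet: snails, small clams — 2 of 3 types.

2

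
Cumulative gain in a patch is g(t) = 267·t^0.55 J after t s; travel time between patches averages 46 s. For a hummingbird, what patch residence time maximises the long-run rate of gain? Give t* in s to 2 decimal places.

Optimal t* satisfies g'(t*) = g(t*)/(T + t*).
g'(t) = 0.55·267·t^-0.45. Setting 0.55·267·t^-0.45 = 267·t^0.55/(46+t) gives 0.55(46+t) = t, so 0.45·t = 0.55×46.
t* = 0.55×46/0.45 = 56.22 s.

56.22 s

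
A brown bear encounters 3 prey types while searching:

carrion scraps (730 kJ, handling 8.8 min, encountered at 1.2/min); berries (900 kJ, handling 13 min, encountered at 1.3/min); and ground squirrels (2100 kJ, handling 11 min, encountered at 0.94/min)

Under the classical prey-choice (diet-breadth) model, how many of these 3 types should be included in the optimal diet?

Profitabilities (E/h, kJ/min): ground squirrels 191, carrion scraps 83, berries 69.2. Add prey in this order while the next type's profitability exceeds the intake rate on those already taken.
Rate on top 1: 174.1. carrion scraps: 83 < 174.1 → exclude; stop.
Optimal diet: ground squirrels — 1 of 3 types.

1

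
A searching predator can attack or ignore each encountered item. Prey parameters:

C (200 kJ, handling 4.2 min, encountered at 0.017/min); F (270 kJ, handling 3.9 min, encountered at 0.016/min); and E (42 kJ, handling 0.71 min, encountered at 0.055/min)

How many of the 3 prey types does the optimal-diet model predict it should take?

E/h in descending order: F 69.2, E 59.2, C 47.6 kJ/min. The optimal diet is the largest prefix of this list for which every included type satisfies E_i/h_i > R on the types above it.
Rate on top 1: 4.066. E: 59.2 > 4.066 → include.
Rate on top 2: 6.019. C: 47.6 > 6.019 → include.
Optimal diet: F, E, C — 3 of 3 types.

3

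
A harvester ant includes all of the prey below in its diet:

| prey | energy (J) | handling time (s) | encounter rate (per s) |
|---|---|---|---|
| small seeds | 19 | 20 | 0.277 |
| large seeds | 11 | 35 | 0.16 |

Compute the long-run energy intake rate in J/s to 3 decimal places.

R = Σλ_iE_i / (1 + Σλ_ih_i)
Numerator: 0.277×19 + 0.16×11 = 7.023
Denominator: 1 + 0.277×20 + 0.16×35 = 12.14
R = 7.023/12.14 = 0.5785 J/s

0.579 J/s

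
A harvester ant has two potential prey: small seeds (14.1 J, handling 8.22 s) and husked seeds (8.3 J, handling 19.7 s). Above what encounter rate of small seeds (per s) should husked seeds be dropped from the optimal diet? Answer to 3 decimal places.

The zero-one rule: include husked seeds iff E₂/h₂ > λE₁/(1+λh₁). Equality gives the switch point.
λE₁h₂ = E₂ + λE₂h₁ ⇒ λ = E₂/(E₁h₂ − E₂h₁) = 8.3/(277.8 − 68.23) = 0.03961 per s.

0.040 per s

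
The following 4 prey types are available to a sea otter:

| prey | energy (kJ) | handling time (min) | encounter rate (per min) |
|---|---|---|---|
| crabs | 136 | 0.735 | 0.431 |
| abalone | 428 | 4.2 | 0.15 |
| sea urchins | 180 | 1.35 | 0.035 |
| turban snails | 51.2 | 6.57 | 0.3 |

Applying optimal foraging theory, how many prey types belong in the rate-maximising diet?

Rank by E/h (kJ/min): crabs 185, sea urchins 133, abalone 102, turban snails 7.79. Include each in turn until the next type's E/h falls below the running intake rate.
Rate on top 1: 44.51. sea urchins: 133 > 44.51 → include.
Rate on top 2: 47.59. abalone: 102 > 47.59 → include.
Rate on top 3: 64.75. turban snails: 7.79 < 64.75 → exclude; stop.
Optimal diet: crabs, sea urchins, abalone — 3 of 4 types.

3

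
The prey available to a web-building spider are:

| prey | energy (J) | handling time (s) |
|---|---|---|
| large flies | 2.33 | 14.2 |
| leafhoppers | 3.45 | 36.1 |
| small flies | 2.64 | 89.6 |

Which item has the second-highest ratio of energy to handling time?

In descending order of E/h:
large flies: 2.33/14.2 = 0.164 J/s
leafhoppers: 3.45/36.1 = 0.0956 J/s
small flies: 2.64/89.6 = 0.0295 J/s

leafhoppers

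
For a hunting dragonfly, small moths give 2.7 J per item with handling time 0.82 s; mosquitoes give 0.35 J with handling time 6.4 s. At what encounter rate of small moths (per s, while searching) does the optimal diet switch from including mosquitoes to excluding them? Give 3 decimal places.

The zero-one rule: include mosquitoes iff E₂/h₂ > λE₁/(1+λh₁). Equality gives the switch point.
λE₁h₂ = E₂ + λE₂h₁ ⇒ λ = E₂/(E₁h₂ − E₂h₁) = 0.35/(17.28 − 0.287) = 0.0206 per s.

0.021 per s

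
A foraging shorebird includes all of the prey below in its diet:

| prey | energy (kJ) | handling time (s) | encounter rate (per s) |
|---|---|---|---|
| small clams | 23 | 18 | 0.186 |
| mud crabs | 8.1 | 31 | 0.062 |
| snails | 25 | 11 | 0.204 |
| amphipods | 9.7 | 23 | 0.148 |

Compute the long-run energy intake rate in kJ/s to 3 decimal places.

R = Σλ_iE_i / (1 + Σλ_ih_i)
Numerator: 0.186×23 + 0.062×8.1 + 0.204×25 + 0.148×9.7 = 11.32
Denominator: 1 + 0.186×18 + 0.062×31 + 0.204×11 + 0.148×23 = 11.92
R = 11.32/11.92 = 0.9495 kJ/s

0.949 kJ/s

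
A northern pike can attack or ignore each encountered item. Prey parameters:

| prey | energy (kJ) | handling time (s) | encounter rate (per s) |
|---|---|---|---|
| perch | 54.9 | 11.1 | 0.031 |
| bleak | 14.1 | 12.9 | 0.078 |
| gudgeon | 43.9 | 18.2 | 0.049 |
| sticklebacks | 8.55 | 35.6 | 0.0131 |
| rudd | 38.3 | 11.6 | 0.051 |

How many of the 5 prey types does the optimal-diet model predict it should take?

Profitabilities (E/h, kJ/s): perch 4.95, rudd 3.3, gudgeon 2.41, bleak 1.09, sticklebacks 0.24. Add prey in this order while the next type's profitability exceeds the intake rate on those already taken.
Rate on top 1: 1.266. rudd: 3.3 > 1.266 → include.
Rate on top 2: 1.888. gudgeon: 2.41 > 1.888 → include.
Rate on top 3: 2.054. bleak: 1.09 < 2.054 → exclude; stop.
Optimal diet: perch, rudd, gudgeon — 3 of 5 types.

3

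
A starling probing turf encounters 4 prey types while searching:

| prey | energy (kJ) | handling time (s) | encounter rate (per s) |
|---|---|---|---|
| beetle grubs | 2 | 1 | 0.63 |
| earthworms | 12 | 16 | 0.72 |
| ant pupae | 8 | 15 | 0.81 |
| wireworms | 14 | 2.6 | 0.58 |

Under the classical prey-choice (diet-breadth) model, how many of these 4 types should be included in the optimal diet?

Rank by E/h (kJ/s): wireworms 5.38, beetle grubs 2, earthworms 0.75, ant pupae 0.533. Include each in turn until the next type's E/h falls below the running intake rate.
Rate on top 1: 3.238. beetle grubs: 2 < 3.238 → exclude; stop.
Optimal diet: wireworms — 1 of 4 types.

1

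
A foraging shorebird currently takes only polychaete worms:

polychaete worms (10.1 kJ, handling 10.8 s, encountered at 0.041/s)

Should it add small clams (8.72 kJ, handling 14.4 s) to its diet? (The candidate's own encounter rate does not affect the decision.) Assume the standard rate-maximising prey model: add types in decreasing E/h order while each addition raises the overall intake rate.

Yes

Current rate: (0.041×10.1)/(1 + 0.041×10.8) = 0.287 kJ/s.
small clams: E/h = 8.72/14.4 = 0.6056 kJ/s.
Since 0.6056 > R, including small clams increases the long-run rate.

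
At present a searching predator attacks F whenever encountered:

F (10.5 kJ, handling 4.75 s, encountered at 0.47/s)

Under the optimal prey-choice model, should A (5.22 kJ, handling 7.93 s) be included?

No

Current rate: (0.47×10.5)/(1 + 0.47×4.75) = 1.527 kJ/s.
A: E/h = 5.22/7.93 = 0.6583 kJ/s.
Since 0.6583 < R, time spent handling A is better spent searching.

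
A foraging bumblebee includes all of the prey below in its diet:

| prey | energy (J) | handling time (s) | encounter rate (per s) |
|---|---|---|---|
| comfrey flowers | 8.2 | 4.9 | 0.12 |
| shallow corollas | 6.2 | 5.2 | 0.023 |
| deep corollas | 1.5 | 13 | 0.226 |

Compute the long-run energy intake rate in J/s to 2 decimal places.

R = (0.12×8.2 + 0.023×6.2 + 0.226×1.5) / (1 + 0.12×4.9 + 0.023×5.2 + 0.226×13) = 1.466/4.646 = 0.3155 J/s.

0.32 J/s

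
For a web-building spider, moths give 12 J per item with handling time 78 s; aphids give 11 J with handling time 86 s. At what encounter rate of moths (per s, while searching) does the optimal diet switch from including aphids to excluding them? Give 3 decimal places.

The zero-one rule: include aphids iff E₂/h₂ > λE₁/(1+λh₁). Equality gives the switch point.
λE₁h₂ = E₂ + λE₂h₁ ⇒ λ = E₂/(E₁h₂ − E₂h₁) = 11/(1032 − 858) = 0.06322 per s.

0.063 per s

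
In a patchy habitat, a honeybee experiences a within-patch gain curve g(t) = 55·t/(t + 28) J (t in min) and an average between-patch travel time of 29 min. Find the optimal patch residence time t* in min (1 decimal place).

Maximise g(t)/(T+t): set derivative to zero → g'(t)(T+t) = g(t).
g'(t) = 55·28/(t + 28)². Setting 55·28/(t+28)² = 55t/[(t+28)(29+t)] gives 28(29+t) = t(t+28), so t² = 28×29 = 812.
t* = √812 = 28.5 min.

28.5 min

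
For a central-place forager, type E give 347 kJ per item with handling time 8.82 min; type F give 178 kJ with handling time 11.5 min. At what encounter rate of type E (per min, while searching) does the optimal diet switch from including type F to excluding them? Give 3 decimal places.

The zero-one rule: include type F iff E₂/h₂ > λE₁/(1+λh₁). Equality gives the switch point.
λE₁h₂ = E₂ + λE₂h₁ ⇒ λ = E₂/(E₁h₂ − E₂h₁) = 178/(3990 − 1570) = 0.07354 per min.

0.074 per min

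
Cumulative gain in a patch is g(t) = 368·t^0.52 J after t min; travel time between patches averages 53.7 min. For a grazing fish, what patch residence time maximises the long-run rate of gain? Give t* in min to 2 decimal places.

Maximise g(t)/(T+t): set derivative to zero → g'(t)(T+t) = g(t).
g'(t) = 0.52·368·t^-0.48. Setting 0.52·368·t^-0.48 = 368·t^0.52/(53.7+t) gives 0.52(53.7+t) = t, so 0.48·t = 0.52×53.7.
t* = 0.52×53.7/0.48 = 58.18 min.

58.18 min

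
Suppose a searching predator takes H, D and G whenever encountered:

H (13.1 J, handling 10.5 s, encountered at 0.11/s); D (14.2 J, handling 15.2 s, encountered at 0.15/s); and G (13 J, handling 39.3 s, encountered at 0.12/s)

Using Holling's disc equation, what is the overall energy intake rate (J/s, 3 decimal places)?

0.561 J/s

R = (0.11×13.1 + 0.15×14.2 + 0.12×13) / (1 + 0.11×10.5 + 0.15×15.2 + 0.12×39.3) = 5.131/9.151 = 0.5607 J/s.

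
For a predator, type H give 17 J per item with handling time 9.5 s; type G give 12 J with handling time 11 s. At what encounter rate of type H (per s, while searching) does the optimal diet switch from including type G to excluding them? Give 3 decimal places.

0.164 per s

The zero-one rule: include type G iff E₂/h₂ > λE₁/(1+λh₁). Equality gives the switch point.
λE₁h₂ = E₂ + λE₂h₁ ⇒ λ = E₂/(E₁h₂ − E₂h₁) = 12/(187 − 114) = 0.1644 per s.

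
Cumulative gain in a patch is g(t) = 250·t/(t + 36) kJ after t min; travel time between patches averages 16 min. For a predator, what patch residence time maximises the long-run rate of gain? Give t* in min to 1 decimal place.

24.0 min

By the marginal value theorem, leave when the instantaneous gain rate g'(t) equals the habitat-wide average g(t)/(T + t).
g'(t) = 250·36/(t + 36)². Setting 250·36/(t+36)² = 250t/[(t+36)(16+t)] gives 36(16+t) = t(t+36), so t² = 36×16 = 576.
t* = √576 = 24 min.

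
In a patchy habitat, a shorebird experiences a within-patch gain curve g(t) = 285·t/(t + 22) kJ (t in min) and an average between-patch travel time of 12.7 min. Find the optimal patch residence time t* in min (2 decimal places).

16.72 min

By the marginal value theorem, leave when the instantaneous gain rate g'(t) equals the habitat-wide average g(t)/(T + t).
g'(t) = 285·22/(t + 22)². Setting 285·22/(t+22)² = 285t/[(t+22)(12.7+t)] gives 22(12.7+t) = t(t+22), so t² = 22×12.7 = 279.4.
t* = √279.4 = 16.72 min.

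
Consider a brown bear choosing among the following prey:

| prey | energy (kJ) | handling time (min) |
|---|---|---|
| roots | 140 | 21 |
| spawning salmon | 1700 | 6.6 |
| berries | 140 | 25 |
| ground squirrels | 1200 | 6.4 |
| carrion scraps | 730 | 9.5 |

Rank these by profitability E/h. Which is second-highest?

Profitability E/h (kJ/min): roots = 140/21 = 6.67, spawning salmon = 1700/6.6 = 258, berries = 140/25 = 5.6, ground squirrels = 1200/6.4 = 188, carrion scraps = 730/9.5 = 76.8.
Ranked: spawning salmon > ground squirrels > carrion scraps > roots > berries.

ground squirrels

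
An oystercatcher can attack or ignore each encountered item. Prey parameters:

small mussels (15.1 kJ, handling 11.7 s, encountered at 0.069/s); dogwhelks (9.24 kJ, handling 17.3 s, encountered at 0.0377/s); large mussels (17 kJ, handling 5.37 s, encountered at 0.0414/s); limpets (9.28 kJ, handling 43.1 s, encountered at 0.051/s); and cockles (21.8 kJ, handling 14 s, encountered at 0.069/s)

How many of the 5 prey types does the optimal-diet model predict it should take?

E/h in descending order: large mussels 3.17, cockles 1.56, small mussels 1.29, dogwhelks 0.534, limpets 0.215 kJ/s. The optimal diet is the largest prefix of this list for which every included type satisfies E_i/h_i > R on the types above it.
Rate on top 1: 0.5758. cockles: 1.56 > 0.5758 → include.
Rate on top 2: 1.009. small mussels: 1.29 > 1.009 → include.
Rate on top 3: 1.085. dogwhelks: 0.534 < 1.085 → exclude; stop.
Optimal diet: large mussels, cockles, small mussels — 3 of 5 types.

3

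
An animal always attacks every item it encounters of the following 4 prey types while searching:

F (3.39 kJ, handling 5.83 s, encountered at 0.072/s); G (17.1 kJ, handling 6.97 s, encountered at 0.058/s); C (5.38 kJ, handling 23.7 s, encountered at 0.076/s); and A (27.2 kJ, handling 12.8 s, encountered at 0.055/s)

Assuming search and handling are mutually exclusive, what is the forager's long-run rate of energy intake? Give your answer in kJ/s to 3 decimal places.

Energy encountered per unit search time: 0.072×3.39 + 0.058×17.1 + 0.076×5.38 + 0.055×27.2 = 3.141 kJ/s.
Handling time per unit search time: 0.072×5.83 + 0.058×6.97 + 0.076×23.7 + 0.055×12.8 = 3.329.
Rate = 3.141/(1 + 3.329) = 0.7255 kJ/s.

0.725 kJ/s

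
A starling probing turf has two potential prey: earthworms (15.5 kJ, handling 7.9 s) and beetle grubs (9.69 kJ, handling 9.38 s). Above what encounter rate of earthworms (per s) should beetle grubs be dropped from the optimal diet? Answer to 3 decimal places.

0.141 per s

Drop beetle grubs once their profitability E₂/h₂ falls below the rate achievable on earthworms alone: E₂/h₂ = λE₁/(1 + λh₁).
Solve for λ: λE₁h₂ = E₂(1 + λh₁) → λ(E₁h₂ − E₂h₁) = E₂ → λ = E₂/(E₁h₂ − E₂h₁).
λ = 9.69/(15.5×9.38 − 9.69×7.9) = 9.69/68.84 = 0.1408 per s.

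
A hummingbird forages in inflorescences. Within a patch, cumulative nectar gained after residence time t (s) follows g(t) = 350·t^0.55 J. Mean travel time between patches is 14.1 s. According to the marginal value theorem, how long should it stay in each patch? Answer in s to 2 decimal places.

Maximise g(t)/(T+t): set derivative to zero → g'(t)(T+t) = g(t).
g'(t) = 0.55·350·t^-0.45. Setting 0.55·350·t^-0.45 = 350·t^0.55/(14.1+t) gives 0.55(14.1+t) = t, so 0.45·t = 0.55×14.1.
t* = 0.55×14.1/0.45 = 17.23 s.

17.23 s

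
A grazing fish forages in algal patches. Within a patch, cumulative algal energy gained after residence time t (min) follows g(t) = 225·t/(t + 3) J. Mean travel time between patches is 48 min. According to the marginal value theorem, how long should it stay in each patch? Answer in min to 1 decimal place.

Optimal t* satisfies g'(t*) = g(t*)/(T + t*).
g'(t) = 225·3/(t + 3)². Setting 225·3/(t+3)² = 225t/[(t+3)(48+t)] gives 3(48+t) = t(t+3), so t² = 3×48 = 144.
t* = √144 = 12 min.

12.0 min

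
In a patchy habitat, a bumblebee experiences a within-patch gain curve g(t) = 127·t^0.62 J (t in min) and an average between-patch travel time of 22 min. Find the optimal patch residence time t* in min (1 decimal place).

Optimal t* satisfies g'(t*) = g(t*)/(T + t*).
g'(t) = 0.62·127·t^-0.38. Setting 0.62·127·t^-0.38 = 127·t^0.62/(22+t) gives 0.62(22+t) = t, so 0.38·t = 0.62×22.
t* = 0.62×22/0.38 = 35.89 min.

35.9 min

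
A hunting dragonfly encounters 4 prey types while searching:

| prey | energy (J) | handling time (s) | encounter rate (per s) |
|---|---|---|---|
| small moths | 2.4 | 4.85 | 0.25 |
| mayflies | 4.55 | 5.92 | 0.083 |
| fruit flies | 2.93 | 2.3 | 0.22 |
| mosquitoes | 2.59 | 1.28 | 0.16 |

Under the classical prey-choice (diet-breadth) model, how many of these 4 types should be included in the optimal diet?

3

Profitabilities (E/h, J/s): mosquitoes 2.02, fruit flies 1.27, mayflies 0.769, small moths 0.495. Add prey in this order while the next type's profitability exceeds the intake rate on those already taken.
Rate on top 1: 0.344. fruit flies: 1.27 > 0.344 → include.
Rate on top 2: 0.619. mayflies: 0.769 > 0.619 → include.
Rate on top 3: 0.6524. small moths: 0.495 < 0.6524 → exclude; stop.
Optimal diet: mosquitoes, fruit flies, mayflies — 3 of 4 types.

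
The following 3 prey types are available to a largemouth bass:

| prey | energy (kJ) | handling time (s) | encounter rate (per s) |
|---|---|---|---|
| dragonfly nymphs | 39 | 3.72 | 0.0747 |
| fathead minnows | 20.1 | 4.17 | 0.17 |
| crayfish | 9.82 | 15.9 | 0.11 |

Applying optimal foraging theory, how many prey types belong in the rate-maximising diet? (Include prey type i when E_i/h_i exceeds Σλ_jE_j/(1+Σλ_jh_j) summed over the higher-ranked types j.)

E/h in descending order: dragonfly nymphs 10.5, fathead minnows 4.82, crayfish 0.618 kJ/s. The optimal diet is the largest prefix of this list for which every included type satisfies E_i/h_i > R on the types above it.
Rate on top 1: 2.28. fathead minnows: 4.82 > 2.28 → include.
Rate on top 2: 3.186. crayfish: 0.618 < 3.186 → exclude; stop.
Optimal diet: dragonfly nymphs, fathead minnows — 2 of 3 types.

2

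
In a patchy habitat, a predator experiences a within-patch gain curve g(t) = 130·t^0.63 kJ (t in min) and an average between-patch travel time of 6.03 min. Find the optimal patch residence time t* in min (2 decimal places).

Maximise g(t)/(T+t): set derivative to zero → g'(t)(T+t) = g(t).
g'(t) = 0.63·130·t^-0.37. Setting 0.63·130·t^-0.37 = 130·t^0.63/(6.03+t) gives 0.63(6.03+t) = t, so 0.37·t = 0.63×6.03.
t* = 0.63×6.03/0.37 = 10.27 min.

10.27 min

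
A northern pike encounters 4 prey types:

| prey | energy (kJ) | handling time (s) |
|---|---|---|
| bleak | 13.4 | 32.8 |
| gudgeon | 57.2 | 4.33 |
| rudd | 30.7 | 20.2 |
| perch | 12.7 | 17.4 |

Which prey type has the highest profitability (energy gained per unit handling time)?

gudgeon

In descending order of E/h:
gudgeon: 57.2/4.33 = 13.2 kJ/s
rudd: 30.7/20.2 = 1.52 kJ/s
perch: 12.7/17.4 = 0.73 kJ/s
bleak: 13.4/32.8 = 0.409 kJ/s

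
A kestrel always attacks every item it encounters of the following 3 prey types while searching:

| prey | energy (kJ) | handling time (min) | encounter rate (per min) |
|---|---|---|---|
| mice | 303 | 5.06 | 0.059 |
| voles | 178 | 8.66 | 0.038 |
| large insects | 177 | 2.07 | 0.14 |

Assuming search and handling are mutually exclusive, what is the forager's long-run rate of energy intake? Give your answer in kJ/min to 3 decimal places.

R = (0.059×303 + 0.038×178 + 0.14×177) / (1 + 0.059×5.06 + 0.038×8.66 + 0.14×2.07) = 49.42/1.917 = 25.77 kJ/min.

25.775 kJ/min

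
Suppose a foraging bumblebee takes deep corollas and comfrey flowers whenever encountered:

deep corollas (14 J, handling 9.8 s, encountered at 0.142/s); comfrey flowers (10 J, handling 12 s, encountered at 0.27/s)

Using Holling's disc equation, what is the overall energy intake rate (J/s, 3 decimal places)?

0.832 J/s

R = Σλ_iE_i / (1 + Σλ_ih_i)
Numerator: 0.142×14 + 0.27×10 = 4.688
Denominator: 1 + 0.142×9.8 + 0.27×12 = 5.632
R = 4.688/5.632 = 0.8324 J/s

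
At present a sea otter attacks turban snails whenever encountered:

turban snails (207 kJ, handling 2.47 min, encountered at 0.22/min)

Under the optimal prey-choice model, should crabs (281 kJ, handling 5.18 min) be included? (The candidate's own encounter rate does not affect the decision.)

Yes

Intake rate on the current diet: R = (0.22×207) / (1 + 0.22×2.47) = 45.54/1.543 = 29.51 kJ/min.
Profitability of crabs: 281/5.18 = 54.25 kJ/min.
54.25 > 29.51, so adding crabs raises the average — include it.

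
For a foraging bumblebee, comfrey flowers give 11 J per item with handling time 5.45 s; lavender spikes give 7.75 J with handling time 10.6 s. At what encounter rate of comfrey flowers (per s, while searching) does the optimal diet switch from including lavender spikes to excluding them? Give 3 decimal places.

0.104 per s

The zero-one rule: include lavender spikes iff E₂/h₂ > λE₁/(1+λh₁). Equality gives the switch point.
λE₁h₂ = E₂ + λE₂h₁ ⇒ λ = E₂/(E₁h₂ − E₂h₁) = 7.75/(116.6 − 42.24) = 0.1042 per s.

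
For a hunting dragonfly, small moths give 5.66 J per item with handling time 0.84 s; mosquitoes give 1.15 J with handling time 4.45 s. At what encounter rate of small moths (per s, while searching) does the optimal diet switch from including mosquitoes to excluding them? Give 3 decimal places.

0.047 per s

Drop mosquitoes once their profitability E₂/h₂ falls below the rate achievable on small moths alone: E₂/h₂ = λE₁/(1 + λh₁).
Solve for λ: λE₁h₂ = E₂(1 + λh₁) → λ(E₁h₂ − E₂h₁) = E₂ → λ = E₂/(E₁h₂ − E₂h₁).
λ = 1.15/(5.66×4.45 − 1.15×0.84) = 1.15/24.22 = 0.04748 per s.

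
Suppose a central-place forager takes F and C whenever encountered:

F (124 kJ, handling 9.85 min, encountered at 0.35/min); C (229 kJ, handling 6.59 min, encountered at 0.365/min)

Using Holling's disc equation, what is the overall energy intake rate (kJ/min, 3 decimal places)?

18.530 kJ/min

R = Σλ_iE_i / (1 + Σλ_ih_i)
Numerator: 0.35×124 + 0.365×229 = 127
Denominator: 1 + 0.35×9.85 + 0.365×6.59 = 6.853
R = 127/6.853 = 18.53 kJ/min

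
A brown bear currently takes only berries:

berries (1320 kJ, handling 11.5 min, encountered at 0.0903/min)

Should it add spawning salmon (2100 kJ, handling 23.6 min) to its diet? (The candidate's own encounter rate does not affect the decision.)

Yes

On berries alone, R = ΣλE/(1+Σλh) = 119.2/2.038 = 58.47 kJ/min.
spawning salmon: E/h = 2100/23.6 = 88.98 kJ/min.
Since 88.98 > R, including spawning salmon increases the long-run rate.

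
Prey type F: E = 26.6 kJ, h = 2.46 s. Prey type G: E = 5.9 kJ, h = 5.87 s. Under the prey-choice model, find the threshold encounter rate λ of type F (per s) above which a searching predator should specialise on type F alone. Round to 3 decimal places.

0.042 per s

At the threshold, the rate on type F alone equals the profitability of type G: λ·26.6/(1 + λ·2.46) = 5.9/5.87 = 1.005.
Rearranging, λ(26.6 − 1.005×2.46) = 1.005, so λ = 1.005/24.13 = 0.04166 per s.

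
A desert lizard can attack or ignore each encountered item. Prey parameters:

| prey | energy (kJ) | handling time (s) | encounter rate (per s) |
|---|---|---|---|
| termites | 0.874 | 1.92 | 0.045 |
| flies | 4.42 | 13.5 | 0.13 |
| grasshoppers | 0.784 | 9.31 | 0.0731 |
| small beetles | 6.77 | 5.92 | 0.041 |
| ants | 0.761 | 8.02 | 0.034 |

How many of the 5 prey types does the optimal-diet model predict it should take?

3

E/h in descending order: small beetles 1.14, termites 0.455, flies 0.327, ants 0.0949, grasshoppers 0.0842 kJ/s. The optimal diet is the largest prefix of this list for which every included type satisfies E_i/h_i > R on the types above it.
Rate on top 1: 0.2234. termites: 0.455 > 0.2234 → include.
Rate on top 2: 0.2384. flies: 0.327 > 0.2384 → include.
Rate on top 3: 0.2891. ants: 0.0949 < 0.2891 → exclude; stop.
Optimal diet: small beetles, termites, flies — 3 of 5 types.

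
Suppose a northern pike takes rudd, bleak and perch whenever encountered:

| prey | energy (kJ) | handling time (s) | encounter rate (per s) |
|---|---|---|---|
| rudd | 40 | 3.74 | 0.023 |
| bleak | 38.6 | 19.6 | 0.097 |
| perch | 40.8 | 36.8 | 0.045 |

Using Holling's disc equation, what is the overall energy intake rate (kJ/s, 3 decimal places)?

Energy encountered per unit search time: 0.023×40 + 0.097×38.6 + 0.045×40.8 = 6.5 kJ/s.
Handling time per unit search time: 0.023×3.74 + 0.097×19.6 + 0.045×36.8 = 3.643.
Rate = 6.5/(1 + 3.643) = 1.4 kJ/s.

1.400 kJ/s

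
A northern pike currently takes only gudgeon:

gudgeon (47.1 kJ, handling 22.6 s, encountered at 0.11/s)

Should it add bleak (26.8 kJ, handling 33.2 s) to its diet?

Intake rate on the current diet: R = (0.11×47.1) / (1 + 0.11×22.6) = 5.181/3.486 = 1.486 kJ/s.
Profitability of bleak: 26.8/33.2 = 0.8072 kJ/s.
0.8072 < 1.486, so adding bleak would lower the average — exclude it.

No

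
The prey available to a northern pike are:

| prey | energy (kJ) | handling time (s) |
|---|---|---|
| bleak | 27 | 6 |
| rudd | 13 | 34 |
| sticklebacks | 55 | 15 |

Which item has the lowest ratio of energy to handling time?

Profitability E/h (kJ/s): bleak = 27/6 = 4.5, rudd = 13/34 = 0.382, sticklebacks = 55/15 = 3.67.
Ranked: bleak > sticklebacks > rudd.

rudd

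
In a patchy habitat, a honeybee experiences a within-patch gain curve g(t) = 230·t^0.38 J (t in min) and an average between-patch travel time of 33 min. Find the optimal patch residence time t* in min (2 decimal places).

20.23 min

Optimal t* satisfies g'(t*) = g(t*)/(T + t*).
g'(t) = 0.38·230·t^-0.62. Setting 0.38·230·t^-0.62 = 230·t^0.38/(33+t) gives 0.38(33+t) = t, so 0.62·t = 0.38×33.
t* = 0.38×33/0.62 = 20.23 min.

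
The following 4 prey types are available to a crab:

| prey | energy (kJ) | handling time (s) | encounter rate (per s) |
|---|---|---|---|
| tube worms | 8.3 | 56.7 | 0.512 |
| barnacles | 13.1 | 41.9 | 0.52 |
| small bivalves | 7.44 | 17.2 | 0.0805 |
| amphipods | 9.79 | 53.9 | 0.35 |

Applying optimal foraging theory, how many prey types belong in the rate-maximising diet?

Profitabilities (E/h, kJ/s): small bivalves 0.433, barnacles 0.313, amphipods 0.182, tube worms 0.146. Add prey in this order while the next type's profitability exceeds the intake rate on those already taken.
Rate on top 1: 0.2512. barnacles: 0.313 > 0.2512 → include.
Rate on top 2: 0.3066. amphipods: 0.182 < 0.3066 → exclude; stop.
Optimal diet: small bivalves, barnacles — 2 of 4 types.

2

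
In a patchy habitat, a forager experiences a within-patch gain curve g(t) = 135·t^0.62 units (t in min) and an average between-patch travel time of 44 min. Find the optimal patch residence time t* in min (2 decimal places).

Maximise g(t)/(T+t): set derivative to zero → g'(t)(T+t) = g(t).
g'(t) = 0.62·135·t^-0.38. Setting 0.62·135·t^-0.38 = 135·t^0.62/(44+t) gives 0.62(44+t) = t, so 0.38·t = 0.62×44.
t* = 0.62×44/0.38 = 71.79 min.

71.79 min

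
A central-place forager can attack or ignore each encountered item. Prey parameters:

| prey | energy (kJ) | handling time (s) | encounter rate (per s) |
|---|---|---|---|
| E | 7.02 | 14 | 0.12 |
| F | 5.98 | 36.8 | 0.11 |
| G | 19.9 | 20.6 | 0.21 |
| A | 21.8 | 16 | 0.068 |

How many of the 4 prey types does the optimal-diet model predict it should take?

Rank by E/h (kJ/s): A 1.36, G 0.966, E 0.501, F 0.163. Include each in turn until the next type's E/h falls below the running intake rate.
Rate on top 1: 0.71. G: 0.966 > 0.71 → include.
Rate on top 2: 0.8827. E: 0.501 < 0.8827 → exclude; stop.
Optimal diet: A, G — 2 of 4 types.

2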